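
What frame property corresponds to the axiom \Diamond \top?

◇⊤ holds at w iff w has a successor, so frame-validity of ◇⊤ is exactly seriality. Equivalently via □A → ◇A:
Suppose □A→◇A is valid. At any x set V(A)=W. Then □A at x, so ◇A at x, so x has a successor.

seriality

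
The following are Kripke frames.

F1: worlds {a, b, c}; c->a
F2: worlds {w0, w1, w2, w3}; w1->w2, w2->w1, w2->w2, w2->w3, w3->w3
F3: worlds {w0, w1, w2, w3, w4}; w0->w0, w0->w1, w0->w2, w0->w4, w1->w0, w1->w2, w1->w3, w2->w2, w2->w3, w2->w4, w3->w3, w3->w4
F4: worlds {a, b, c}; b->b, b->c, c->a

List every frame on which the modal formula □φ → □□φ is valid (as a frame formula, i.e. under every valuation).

F1

The schema corresponds to transitivity: ∀x ∀y ∀z (Rxy ∧ Ryz → Rxz).
F1: ✓.
F2: fails — Rw1w2 and Rw2w1 but not Rw1w1.
F3: fails — Rw1w2 and Rw2w4 but not Rw1w4.
F4: fails — Rbc and Rca but not Rba.
Valid on: F1.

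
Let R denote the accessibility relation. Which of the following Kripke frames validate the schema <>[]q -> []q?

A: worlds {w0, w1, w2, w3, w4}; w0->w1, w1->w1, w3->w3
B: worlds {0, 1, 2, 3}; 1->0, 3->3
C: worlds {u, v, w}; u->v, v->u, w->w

Frame correspondent (Sahlqvist): forall x forall y forall z (Rxy & Rxz -> Ryz) — i.e. the Euclidean property.
A: ✓.
B: fails — R10 and R10 but not R00.
C: fails — Ruv and Ruv but not Rvv.
Valid on: A.

A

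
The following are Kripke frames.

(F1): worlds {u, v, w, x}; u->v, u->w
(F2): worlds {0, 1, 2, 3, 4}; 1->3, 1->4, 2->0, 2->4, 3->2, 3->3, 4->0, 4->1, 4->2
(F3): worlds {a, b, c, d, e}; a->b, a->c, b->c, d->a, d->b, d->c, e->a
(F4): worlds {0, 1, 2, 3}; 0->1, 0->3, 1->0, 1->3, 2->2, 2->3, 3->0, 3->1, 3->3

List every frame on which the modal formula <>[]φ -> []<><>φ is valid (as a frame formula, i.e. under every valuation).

(F4)

This is the axiom for a generalized confluence (Geach) condition; its first-order frame correspondent is forall x forall y forall z ((xRy & xRz) -> exists w (yRw & z R^2 w)).
(F1): fails — uRv, uRv but no t with vRt and vR²t.
(F2): fails — 2R0, 2R0 but no w with 0Rw and 0R²w.
(F3): fails — aRb, aRb but no w with bRw and bR²w.
(F4): ✓.
Valid on: (F4).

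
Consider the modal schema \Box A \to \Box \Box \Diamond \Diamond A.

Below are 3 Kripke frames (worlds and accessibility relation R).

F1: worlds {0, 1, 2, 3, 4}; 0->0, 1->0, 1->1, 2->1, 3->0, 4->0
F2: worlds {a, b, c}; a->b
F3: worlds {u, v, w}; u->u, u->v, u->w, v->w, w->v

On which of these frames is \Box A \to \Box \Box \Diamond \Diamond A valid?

F2

The schema corresponds to a generalized confluence (Geach) condition: \forall x \forall z (x R^2 z \to \exists w (xRw \wedge z R^2 w)).
F1: fails — 2R²0 but no w with 2Rw and 0R²w.
F2: ✓.
F3: fails — vR²v but no t with vRt and vR²t.
Valid on: F2.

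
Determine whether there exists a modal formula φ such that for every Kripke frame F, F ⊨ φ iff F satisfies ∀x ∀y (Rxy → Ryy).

Yes, by □(□r → r)

The condition is shift-reflexivity. A defining modal formula is □(□r → r).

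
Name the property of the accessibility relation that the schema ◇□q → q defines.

symmetry: ∀x ∀y (Rxy → Ryx)

This is frame-equivalent to q → □◇q (substitute ¬q for q and contrapose).
Suppose q→□◇q is valid. Take Rxy and set V(q)={x}. Then q at x, so □◇q at x, so ◇q at y, so some z with Ryz has q; z=x, i.e. Ryx.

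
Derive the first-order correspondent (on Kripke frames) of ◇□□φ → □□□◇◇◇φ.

∀x ∀y ∀z ((xRy ∧ xR³z) → ∃w (yR²w ∧ zR³w))

This is a Sahlqvist (Geach-type) schema ◇^1□^2φ → □^3◇^3φ.
Minimal-valuation argument: fix x; take any y with xR^1y and any z with xR^3z. Set V(φ) to the set of worlds R-reachable from y in exactly 2 steps. Then □^2φ holds at y, so the antecedent holds at x; validity forces ◇^3φ at z, giving a w with zR^3w and yR^2w.
First-order correspondent: ∀x ∀y ∀z ((xRy ∧ xR³z) → ∃w (yR²w ∧ zR³w)).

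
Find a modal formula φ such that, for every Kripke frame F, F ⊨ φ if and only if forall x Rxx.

This is reflexivity; the standard corresponding axiom is T: □q → q.
Suppose □q→q is valid. At any x set V(q)={w : Rxw}. Then □q holds at x, so q holds at x, i.e. Rxx.

□q → q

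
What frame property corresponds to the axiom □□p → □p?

density

Suppose □□p→□p is valid. Take Rxy and set V(p)={w : xR²w}. Then □□p at x, so □p at x, so p at y, i.e. ∃z(Rxz∧Rzy).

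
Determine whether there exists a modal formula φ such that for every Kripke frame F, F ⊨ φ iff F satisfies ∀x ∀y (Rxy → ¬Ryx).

Not modally definable

Any modally definable frame class is closed under surjective bounded morphisms.
The 4-cycle (worlds a,b,c,d with a→b→c→d→a) is asymmetric. Mapping every world to a single reflexive point • is a surjective bounded morphism, and the reflexive point is not asymmetric (R•• but asymmetry requires ¬R••).
Hence asymmetry is not modally definable.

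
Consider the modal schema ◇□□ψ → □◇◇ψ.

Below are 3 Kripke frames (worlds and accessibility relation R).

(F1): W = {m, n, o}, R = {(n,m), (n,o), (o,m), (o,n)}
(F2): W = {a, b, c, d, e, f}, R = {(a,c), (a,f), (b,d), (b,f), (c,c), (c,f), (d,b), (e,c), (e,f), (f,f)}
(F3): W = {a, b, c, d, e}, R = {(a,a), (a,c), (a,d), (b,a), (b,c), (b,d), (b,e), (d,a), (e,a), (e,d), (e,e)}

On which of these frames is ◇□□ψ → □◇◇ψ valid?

(F2)

Frame correspondent (Sahlqvist): ∀x ∀y ∀z ((xRy ∧ xRz) → ∃w (yR²w ∧ zR²w)) — i.e. a generalized confluence (Geach) condition.
(F1): fails — nRm, nRm but no w with mR²w and mR²w.
(F2): condition met.
(F3): fails — aRa, aRc but no w with aR²w and cR²w.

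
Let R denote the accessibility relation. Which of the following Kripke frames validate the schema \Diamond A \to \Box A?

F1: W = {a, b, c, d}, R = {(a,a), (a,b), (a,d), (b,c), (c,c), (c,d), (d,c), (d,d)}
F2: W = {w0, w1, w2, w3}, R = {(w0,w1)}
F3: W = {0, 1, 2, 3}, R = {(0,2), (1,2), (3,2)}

Frame correspondent (Sahlqvist): \forall x \forall y \forall z (Rxy \wedge Rxz \to y = z) — i.e. partial functionality.
F1: fails — a sees both a and b.
F2: ✓.
F3: ✓.
Valid on: F2, F3.

F2, F3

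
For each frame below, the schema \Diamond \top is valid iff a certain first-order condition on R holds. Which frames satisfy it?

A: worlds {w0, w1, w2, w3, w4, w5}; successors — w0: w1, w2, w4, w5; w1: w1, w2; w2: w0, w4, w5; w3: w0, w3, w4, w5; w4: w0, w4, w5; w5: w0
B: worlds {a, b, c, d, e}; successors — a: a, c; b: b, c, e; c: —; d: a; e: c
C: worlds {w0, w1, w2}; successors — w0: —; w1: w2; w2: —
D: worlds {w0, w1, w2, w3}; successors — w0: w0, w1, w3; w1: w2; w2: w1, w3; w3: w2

This is the axiom for seriality; its first-order frame correspondent is \forall x \exists y Rxy.
A: condition met.
B: fails — world c has no successor.
C: fails — world w0 has no successor.
D: condition met.
Valid on: A, D.

A, D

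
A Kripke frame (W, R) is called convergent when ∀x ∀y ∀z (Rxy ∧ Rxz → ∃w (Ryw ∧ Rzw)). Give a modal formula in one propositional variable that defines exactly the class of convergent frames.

◇□p → □◇p

The condition is convergence. The .2 schema ◇□p → □◇p defines it.
Suppose ◇□p→□◇p is valid. Take Rxy, Rxz and set V(p)={w : Ryw}. Then □p at y so ◇□p at x, so □◇p at x, so ◇p at z, giving w with Rzw and Ryw.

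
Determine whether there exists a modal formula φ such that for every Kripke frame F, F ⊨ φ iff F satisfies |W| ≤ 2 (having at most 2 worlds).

Any modally definable frame class is closed under disjoint unions.
Any modal formula valid on each of 3 disjoint one-world frames is valid on their disjoint union (validity is preserved under disjoint unions). Each one-world frame has |W|=1≤2, but the union has |W|=3.
Hence having at most 2 worlds is not modally definable.

Not modally definable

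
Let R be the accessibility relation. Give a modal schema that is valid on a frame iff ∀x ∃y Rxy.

□r → ◇r

The condition is seriality. The D schema □r → ◇r defines it.
Suppose □r→◇r is valid. At any x set V(r)=W. Then □r at x, so ◇r at x, so x has a successor.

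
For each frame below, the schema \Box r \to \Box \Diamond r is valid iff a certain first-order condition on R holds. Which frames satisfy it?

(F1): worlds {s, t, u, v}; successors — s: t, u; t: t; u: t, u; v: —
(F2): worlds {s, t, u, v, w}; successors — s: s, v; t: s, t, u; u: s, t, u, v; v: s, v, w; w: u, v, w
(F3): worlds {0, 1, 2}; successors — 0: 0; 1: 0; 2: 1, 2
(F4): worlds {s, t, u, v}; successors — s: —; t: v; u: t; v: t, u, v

Frame correspondent (Sahlqvist): \forall x \forall z (xRz \to \exists w (xRw \wedge zRw)) — i.e. a generalized confluence (Geach) condition.
(F1): condition met.
(F2): condition met.
(F3): fails — 2R1 but no w with 2Rw and 1Rw.
(F4): fails — uRt but no w with uRw and tRw.
Valid on: (F1), (F2).

(F1), (F2)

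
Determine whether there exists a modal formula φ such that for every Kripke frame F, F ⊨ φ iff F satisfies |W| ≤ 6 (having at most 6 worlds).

No — not modally definable

Any modally definable frame class is closed under disjoint unions.
Any modal formula valid on each of 7 disjoint one-world frames is valid on their disjoint union (validity is preserved under disjoint unions). Each one-world frame has |W|=1≤6, but the union has |W|=7.
So no modal formula (or set of formulas) defines exactly the |W|≤6 frames.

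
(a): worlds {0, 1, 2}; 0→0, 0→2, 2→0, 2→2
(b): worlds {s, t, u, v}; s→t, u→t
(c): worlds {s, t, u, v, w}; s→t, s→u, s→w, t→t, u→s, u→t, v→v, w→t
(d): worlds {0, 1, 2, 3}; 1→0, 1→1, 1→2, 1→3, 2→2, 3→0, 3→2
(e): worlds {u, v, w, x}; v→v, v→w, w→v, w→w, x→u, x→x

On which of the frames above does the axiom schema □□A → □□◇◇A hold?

This is the axiom for a generalized confluence (Geach) condition; its first-order frame correspondent is ∀x ∀z (xR²z → ∃w (xR²w ∧ zR²w)).
(a): ✓.
(b): ✓.
(c): ✓.
(d): fails — 1R²0 but no w with 1R²w and 0R²w.
(e): fails — xR²u but no t with xR²t and uR²t.
Valid on: (a), (b), (c).

(a), (b), (c)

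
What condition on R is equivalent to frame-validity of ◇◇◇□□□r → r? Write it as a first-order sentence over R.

This is a Sahlqvist (Geach-type) schema ◇^3□^3r → □^0◇^0r.
Minimal-valuation argument: fix x; take any y with xR^3y and any z with xR^0z. Set V(r) to the set of worlds R-reachable from y in exactly 3 steps. Then □^3r holds at y, so the antecedent holds at x; validity forces ◇^0r at z, giving a w with zR^0w and yR^3w.
First-order correspondent: ∀x ∀y (xR³y → ∃w (yR³w ∧ x = w)).

∀x ∀y (xR³y → ∃w (yR³w ∧ x = w))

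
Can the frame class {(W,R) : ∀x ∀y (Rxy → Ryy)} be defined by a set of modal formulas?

Definable; □(□p → p) defines it

Yes: it is shift-reflexivity, defined by the T□ schema □(□p → p).
Suppose □(□p→p) is valid. Take Rxy and set V(p)={w : Ryw}. Then at y, □p holds; since □(□p→p) at x, □p→p at y, so p at y, i.e. Ryy.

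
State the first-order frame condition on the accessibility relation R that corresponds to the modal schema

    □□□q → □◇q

∀x ∀z (xRz → ∃w (xR³w ∧ zRw))

This is a Sahlqvist (Geach-type) schema ◇^0□^3q → □^1◇^1q.
Minimal-valuation argument: fix x; take any y with xR^0y and any z with xR^1z. Set V(q) to the set of worlds R-reachable from y in exactly 3 steps. Then □^3q holds at y, so the antecedent holds at x; validity forces ◇^1q at z, giving a w with zR^1w and yR^3w.
First-order correspondent: ∀x ∀z (xRz → ∃w (xR³w ∧ zRw)).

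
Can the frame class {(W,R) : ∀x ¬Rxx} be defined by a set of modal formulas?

Any modally definable frame class is closed under surjective bounded morphisms.
The 2-cycle (worlds a,b with a→b→a) is irreflexive, and the map sending every world to a single reflexive point • is a surjective bounded morphism (forth: every edge maps to (•,•); back: every world has a successor). So any modal formula valid on the 2-cycle is also valid on the reflexive point, which is not irreflexive.
So no modal formula (or set of formulas) defines exactly the irreflexive frames.

No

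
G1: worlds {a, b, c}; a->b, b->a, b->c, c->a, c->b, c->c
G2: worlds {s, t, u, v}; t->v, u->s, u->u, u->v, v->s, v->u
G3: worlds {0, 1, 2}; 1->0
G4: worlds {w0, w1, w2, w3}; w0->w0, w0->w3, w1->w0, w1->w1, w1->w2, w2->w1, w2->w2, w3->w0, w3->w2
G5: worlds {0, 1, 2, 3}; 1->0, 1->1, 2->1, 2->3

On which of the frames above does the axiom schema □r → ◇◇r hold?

G4

The schema corresponds to a generalized confluence (Geach) condition: ∀x ∃w (xRw ∧ xR²w).
G1: fails — at a but no w with aRw and aR²w.
G2: fails — at s but no w with sRw and sR²w.
G3: fails — at 0 but no w with 0Rw and 0R²w.
G4: holds.
G5: fails — at 0 but no w with 0Rw and 0R²w.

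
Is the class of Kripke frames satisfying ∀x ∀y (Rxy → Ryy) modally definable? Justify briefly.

Yes, by □(□p → p)

This is a Sahlqvist condition; the T□ axiom □(□p → p) defines it.
Suppose □(□p→p) is valid. Take Rxy and set V(p)={w : Ryw}. Then at y, □p holds; since □(□p→p) at x, □p→p at y, so p at y, i.e. Ryy.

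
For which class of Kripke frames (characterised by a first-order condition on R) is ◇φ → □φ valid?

partial functionality: ∀x ∀y ∀z (Rxy ∧ Rxz → y = z)

Suppose ◇φ→□φ is valid. Take Rxy, Rxz and set V(φ)={y}. Then ◇φ at x, so □φ at x, so φ at z, i.e. z=y.
The converse is a direct semantic check.
So the correspondent is partial functionality.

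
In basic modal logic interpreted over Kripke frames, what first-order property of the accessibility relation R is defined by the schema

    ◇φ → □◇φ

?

Suppose ◇φ→□◇φ is valid. Take Rxy, Rxz and set V(φ)={y}. Then ◇φ at x, so □◇φ at x, so ◇φ at z, so some w with Rzw has φ; w=y, i.e. Rzy. By symmetry of the argument, Ryz.

The Euclidean property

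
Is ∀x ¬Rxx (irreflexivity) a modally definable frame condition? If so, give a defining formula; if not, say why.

If a class were modally definable it would be closed under surjective bounded morphisms (Goldblatt–Thomason).
The 4-cycle (worlds a,b,c,d with a→b→c→d→a) is irreflexive, and the map sending every world to a single reflexive point • is a surjective bounded morphism (forth: every edge maps to (•,•); back: every world has a successor). So any modal formula valid on the 4-cycle is also valid on the reflexive point, which is not irreflexive.
So the class is not modally definable.

No — not modally definable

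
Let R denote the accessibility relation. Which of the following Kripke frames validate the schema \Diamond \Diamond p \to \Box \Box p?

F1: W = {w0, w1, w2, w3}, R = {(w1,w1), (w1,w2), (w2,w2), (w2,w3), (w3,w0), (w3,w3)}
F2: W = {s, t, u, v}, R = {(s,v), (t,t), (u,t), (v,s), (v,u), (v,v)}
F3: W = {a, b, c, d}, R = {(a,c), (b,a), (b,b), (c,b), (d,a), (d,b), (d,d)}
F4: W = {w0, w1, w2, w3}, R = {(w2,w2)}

F4

The schema corresponds to a generalized confluence (Geach) condition: \forall x \forall y \forall z ((x R^2 y \wedge x R^2 z) \to \exists w (y = w \wedge z = w)).
F1: fails — w1R²w1, w1R²w2 but w1 ≠ w2.
F2: fails — sR²s, sR²u but s ≠ u.
F3: fails — bR²a, bR²b but a ≠ b.
F4: condition met.
Valid on: F4.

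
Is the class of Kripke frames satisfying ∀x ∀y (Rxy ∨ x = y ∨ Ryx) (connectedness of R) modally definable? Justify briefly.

Not modally definable

If a class were modally definable it would be closed under disjoint unions (Goldblatt–Thomason).
Take 2 disjoint single-world reflexive frames: each is trivially connected, but their disjoint union has 2 worlds with no edge between distinct components, so it is not connected.
So no modal formula (or set of formulas) defines exactly the connected frames.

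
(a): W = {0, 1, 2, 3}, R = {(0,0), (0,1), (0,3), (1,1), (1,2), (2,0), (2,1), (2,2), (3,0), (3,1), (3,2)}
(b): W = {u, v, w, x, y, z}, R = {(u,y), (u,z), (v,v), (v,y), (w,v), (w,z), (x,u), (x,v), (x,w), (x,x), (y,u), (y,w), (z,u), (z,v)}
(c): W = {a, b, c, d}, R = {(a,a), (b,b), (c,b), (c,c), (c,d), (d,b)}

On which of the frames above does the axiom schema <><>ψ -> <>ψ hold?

(c)

Frame correspondent (Sahlqvist): forall x forall y forall z (Rxy & Ryz -> Rxz) — i.e. transitivity.
(a): fails — R12 and R20 but not R10.
(b): fails — Rxw and Rwz but not Rxz.
(c): condition met.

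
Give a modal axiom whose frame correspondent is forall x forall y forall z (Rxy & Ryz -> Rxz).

The condition is transitivity. The 4 schema □p → □□p defines it.
Suppose □p→□□p is valid. Take Rxy, Ryz and set V(p)={w : Rxw}. Then □p at x, so □□p at x, so □p at y, so p at z, i.e. Rxz.

□p → □□p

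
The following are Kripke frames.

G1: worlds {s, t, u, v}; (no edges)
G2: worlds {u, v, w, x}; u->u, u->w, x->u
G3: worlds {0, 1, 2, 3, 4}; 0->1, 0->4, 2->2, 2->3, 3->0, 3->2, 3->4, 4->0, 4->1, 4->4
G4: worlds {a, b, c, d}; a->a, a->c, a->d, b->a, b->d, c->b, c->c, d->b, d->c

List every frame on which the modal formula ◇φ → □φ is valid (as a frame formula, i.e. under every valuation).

G1

Frame correspondent (Sahlqvist): ∀x ∀y ∀z (Rxy ∧ Rxz → y = z) — i.e. partial functionality.
G1: satisfies the condition.
G2: fails — u sees both u and w.
G3: fails — 0 sees both 1 and 4.
G4: fails — a sees both a and c.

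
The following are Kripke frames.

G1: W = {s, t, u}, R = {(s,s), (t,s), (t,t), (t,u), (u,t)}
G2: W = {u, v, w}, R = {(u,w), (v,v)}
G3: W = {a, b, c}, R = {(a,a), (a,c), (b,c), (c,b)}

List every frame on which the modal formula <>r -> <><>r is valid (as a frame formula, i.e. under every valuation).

The schema corresponds to a generalized confluence (Geach) condition: forall x forall y (xRy -> exists w (y = w & x R^2 w)).
G1: condition met.
G2: fails — uRw but no t with w=t and uR²t.
G3: fails — bRc but no w with c=w and bR²w.

G1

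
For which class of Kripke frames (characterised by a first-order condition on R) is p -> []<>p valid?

symmetry: forall x forall y (Rxy -> Ryx)

Suppose p→□◇p is valid. Take Rxy and set V(p)={x}. Then p at x, so □◇p at x, so ◇p at y, so some z with Ryz has p; z=x, i.e. Ryx.
Conversely, any frame satisfying forall x forall y (Rxy -> Ryx) validates the schema.
So the correspondent is symmetry.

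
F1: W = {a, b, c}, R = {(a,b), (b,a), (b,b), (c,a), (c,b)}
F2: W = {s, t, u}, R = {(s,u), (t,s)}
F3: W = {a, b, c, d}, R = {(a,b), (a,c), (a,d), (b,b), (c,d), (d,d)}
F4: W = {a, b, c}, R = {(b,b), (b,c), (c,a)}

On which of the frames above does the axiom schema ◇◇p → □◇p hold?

Frame correspondent (Sahlqvist): ∀x ∀y ∀z ((xR²y ∧ xRz) → ∃w (y = w ∧ zRw)) — i.e. a generalized confluence (Geach) condition.
F1: fails — bR²a, bRa but no w with a=w and aRw.
F2: condition met.
F3: fails — aR²b, aRc but no w with b=w and cRw.
F4: fails — bR²a, bRb but no w with a=w and bRw.
Valid on: F2.

F2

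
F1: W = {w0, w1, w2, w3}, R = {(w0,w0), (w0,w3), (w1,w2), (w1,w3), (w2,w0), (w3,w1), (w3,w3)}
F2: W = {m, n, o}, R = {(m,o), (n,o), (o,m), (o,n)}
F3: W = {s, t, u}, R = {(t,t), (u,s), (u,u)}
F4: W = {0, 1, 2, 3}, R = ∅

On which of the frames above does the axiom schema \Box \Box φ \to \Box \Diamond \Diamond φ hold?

Frame correspondent (Sahlqvist): \forall x \forall z (xRz \to \exists w (x R^2 w \wedge z R^2 w)) — i.e. a generalized confluence (Geach) condition.
F1: holds.
F2: fails — mRo but no w with mR²w and oR²w.
F3: fails — uRs but no w with uR²w and sR²w.
F4: holds.

F1, F4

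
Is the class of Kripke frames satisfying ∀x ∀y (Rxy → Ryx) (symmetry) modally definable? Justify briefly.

Definable; p → □◇p defines it

Yes: it is symmetry, defined by the B schema p → □◇p.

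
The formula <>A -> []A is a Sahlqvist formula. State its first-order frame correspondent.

This is the CD axiom.
Its frame correspondent is partial functionality — forall x forall y forall z (Rxy & Rxz -> y = z).

partial functionality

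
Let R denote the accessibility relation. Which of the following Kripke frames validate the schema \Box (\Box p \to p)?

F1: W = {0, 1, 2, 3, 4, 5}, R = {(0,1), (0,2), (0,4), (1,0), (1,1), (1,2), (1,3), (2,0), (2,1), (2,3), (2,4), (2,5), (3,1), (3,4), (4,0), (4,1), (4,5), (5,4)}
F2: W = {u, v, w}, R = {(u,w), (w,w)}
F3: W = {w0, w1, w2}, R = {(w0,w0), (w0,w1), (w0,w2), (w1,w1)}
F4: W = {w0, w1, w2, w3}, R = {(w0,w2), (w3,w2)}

F2

This is the axiom for shift-reflexivity; its first-order frame correspondent is \forall x \forall y (Rxy \to Ryy).
F1: fails — R10 but not R00.
F2: condition met.
F3: fails — Rw0w2 but not Rw2w2.
F4: fails — Rw0w2 but not Rw2w2.
Valid on: F2.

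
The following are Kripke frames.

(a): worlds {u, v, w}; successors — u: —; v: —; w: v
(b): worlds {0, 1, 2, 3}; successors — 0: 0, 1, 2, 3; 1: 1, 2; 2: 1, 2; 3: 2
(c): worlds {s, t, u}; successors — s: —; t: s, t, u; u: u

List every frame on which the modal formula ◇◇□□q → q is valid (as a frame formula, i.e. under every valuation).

(a)

The schema corresponds to a generalized confluence (Geach) condition: ∀x ∀y (xR²y → ∃w (yR²w ∧ x = w)).
(a): condition met.
(b): fails — 0R²1 but no w with 1R²w and 0=w.
(c): fails — tR²s but no w with sR²w and t=w.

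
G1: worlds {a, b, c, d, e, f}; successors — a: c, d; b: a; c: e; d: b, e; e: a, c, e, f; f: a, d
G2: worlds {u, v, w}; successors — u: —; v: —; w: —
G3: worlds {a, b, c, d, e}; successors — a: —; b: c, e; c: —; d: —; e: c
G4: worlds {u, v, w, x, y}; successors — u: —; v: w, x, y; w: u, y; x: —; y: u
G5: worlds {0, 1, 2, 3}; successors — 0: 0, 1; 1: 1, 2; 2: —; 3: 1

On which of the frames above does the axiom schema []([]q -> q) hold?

The schema corresponds to shift-reflexivity: forall x forall y (Rxy -> Ryy).
G1: fails — Rea but not Raa.
G2: ✓.
G3: fails — Rec but not Rcc.
G4: fails — Rwu but not Ruu.
G5: fails — R12 but not R22.

G2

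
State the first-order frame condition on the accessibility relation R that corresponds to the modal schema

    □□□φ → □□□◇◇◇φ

This is a Sahlqvist (Geach-type) schema ◇^0□^3φ → □^3◇^3φ.
First-order correspondent: ∀x ∀z (xR³z → ∃w (xR³w ∧ zR³w)).

∀x ∀z (xR³z → ∃w (xR³w ∧ zR³w))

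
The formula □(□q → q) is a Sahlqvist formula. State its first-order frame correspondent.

Suppose □(□q→q) is valid. Take Rxy and set V(q)={w : Ryw}. Then at y, □q holds; since □(□q→q) at x, □q→q at y, so q at y, i.e. Ryy.

shift-reflexivity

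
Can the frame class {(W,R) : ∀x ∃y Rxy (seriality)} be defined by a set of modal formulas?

The condition is seriality. A defining modal formula is □q → ◇q.
Suppose □q→◇q is valid. At any x set V(q)=W. Then □q at x, so ◇q at x, so x has a successor.

Definable; □q → ◇q defines it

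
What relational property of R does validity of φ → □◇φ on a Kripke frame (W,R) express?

Suppose φ→□◇φ is valid. Take Rxy and set V(φ)={x}. Then φ at x, so □◇φ at x, so ◇φ at y, so some z with Ryz has φ; z=x, i.e. Ryx.
The converse is a direct semantic check.
Frame condition: ∀x ∀y (Rxy → Ryx).

symmetry: ∀x ∀y (Rxy → Ryx)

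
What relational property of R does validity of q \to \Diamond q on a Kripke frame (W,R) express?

This is frame-equivalent to □q → q (substitute ¬q for q and contrapose).
Suppose □q→q is valid. At any x set V(q)={w : Rxw}. Then □q holds at x, so q holds at x, i.e. Rxx.
Conversely, on a frame with reflexivity the schema holds at every world under every valuation.
Frame condition: \forall x Rxx.

reflexivity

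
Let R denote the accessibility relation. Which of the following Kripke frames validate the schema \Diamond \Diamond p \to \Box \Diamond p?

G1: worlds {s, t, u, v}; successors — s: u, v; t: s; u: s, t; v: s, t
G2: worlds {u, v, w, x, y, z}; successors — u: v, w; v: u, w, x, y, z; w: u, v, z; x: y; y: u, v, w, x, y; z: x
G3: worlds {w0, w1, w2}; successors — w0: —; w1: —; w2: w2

The schema corresponds to a generalized confluence (Geach) condition: \forall x \forall y \forall z ((x R^2 y \wedge xRz) \to \exists w (y = w \wedge zRw)).
G1: fails — uR²s, uRs but no w with s=w and sRw.
G2: fails — uR²v, uRv but no t with v=t and vRt.
G3: condition met.
Valid on: G3.

G3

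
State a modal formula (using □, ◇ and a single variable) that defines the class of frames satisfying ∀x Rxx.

The condition is reflexivity. The T schema □s → s defines it.

□s → s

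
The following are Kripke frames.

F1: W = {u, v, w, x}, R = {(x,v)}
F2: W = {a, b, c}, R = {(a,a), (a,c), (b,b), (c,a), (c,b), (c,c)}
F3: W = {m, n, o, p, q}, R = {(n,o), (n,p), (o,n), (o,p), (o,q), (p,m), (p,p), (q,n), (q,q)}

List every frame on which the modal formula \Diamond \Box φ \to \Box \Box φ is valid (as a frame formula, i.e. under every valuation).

F1

This is the axiom for a generalized confluence (Geach) condition; its first-order frame correspondent is \forall x \forall y \forall z ((xRy \wedge x R^2 z) \to \exists w (yRw \wedge z = w)).
F1: holds.
F2: fails — aRa, aR²b but no w with aRw and b=w.
F3: fails — nRo, nR²m but no w with oRw and m=w.
Valid on: F1.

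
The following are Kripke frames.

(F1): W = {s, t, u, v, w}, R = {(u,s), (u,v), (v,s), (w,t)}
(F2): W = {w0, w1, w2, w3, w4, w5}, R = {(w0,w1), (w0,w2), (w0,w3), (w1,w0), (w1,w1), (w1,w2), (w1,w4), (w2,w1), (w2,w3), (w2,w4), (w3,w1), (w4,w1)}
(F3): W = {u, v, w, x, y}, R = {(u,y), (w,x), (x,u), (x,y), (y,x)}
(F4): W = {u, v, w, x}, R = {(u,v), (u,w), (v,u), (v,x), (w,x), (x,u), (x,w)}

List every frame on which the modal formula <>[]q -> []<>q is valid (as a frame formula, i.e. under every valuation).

The schema corresponds to convergence: forall x forall y forall z (Rxy & Rxz -> exists w (Ryw & Rzw)).
(F1): fails — Rus and Rus but s and s have no common successor.
(F2): condition met.
(F3): fails — Rxu and Rxy but u and y have no common successor.
(F4): fails — Rxw and Rxu but w and u have no common successor.

(F2)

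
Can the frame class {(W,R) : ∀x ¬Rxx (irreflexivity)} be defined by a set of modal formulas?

If a class were modally definable it would be closed under surjective bounded morphisms (Goldblatt–Thomason).
The 3-cycle (worlds s,t,u with s→t→u→s) is irreflexive, and the map sending every world to a single reflexive point • is a surjective bounded morphism (forth: every edge maps to (•,•); back: every world has a successor). So any modal formula valid on the 3-cycle is also valid on the reflexive point, which is not irreflexive.
So the class is not modally definable.

Not definable by any modal formula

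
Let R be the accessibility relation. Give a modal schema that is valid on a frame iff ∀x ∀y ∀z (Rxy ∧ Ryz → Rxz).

□q → □□q

This is transitivity; the standard corresponding axiom is 4: □q → □□q.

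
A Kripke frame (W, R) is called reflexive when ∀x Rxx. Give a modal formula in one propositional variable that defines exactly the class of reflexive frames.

□p → p

The condition is reflexivity. The T schema □p → p defines it.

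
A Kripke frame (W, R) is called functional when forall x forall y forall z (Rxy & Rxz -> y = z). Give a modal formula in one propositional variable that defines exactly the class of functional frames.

The condition is partial functionality. The CD schema ◇r → □r defines it.
Suppose ◇r→□r is valid. Take Rxy, Rxz and set V(r)={y}. Then ◇r at x, so □r at x, so r at z, i.e. z=y.

◇r → □r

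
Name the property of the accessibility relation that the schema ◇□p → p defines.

This is frame-equivalent to p → □◇p (substitute ¬p for p and contrapose).
Suppose p→□◇p is valid. Take Rxy and set V(p)={x}. Then p at x, so □◇p at x, so ◇p at y, so some z with Ryz has p; z=x, i.e. Ryx.
The converse is a direct semantic check.
Frame condition: ∀x ∀y (Rxy → Ryx).

symmetry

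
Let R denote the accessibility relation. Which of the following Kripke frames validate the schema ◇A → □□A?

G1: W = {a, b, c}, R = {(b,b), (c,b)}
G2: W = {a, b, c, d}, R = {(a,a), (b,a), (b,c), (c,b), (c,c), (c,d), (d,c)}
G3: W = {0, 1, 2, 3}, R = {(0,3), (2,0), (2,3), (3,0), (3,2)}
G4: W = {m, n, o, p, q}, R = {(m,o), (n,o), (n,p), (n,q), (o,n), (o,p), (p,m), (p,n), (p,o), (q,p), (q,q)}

The schema corresponds to a generalized confluence (Geach) condition: ∀x ∀y ∀z ((xRy ∧ xR²z) → ∃w (y = w ∧ z = w)).
G1: holds.
G2: fails — bRa, bR²b but a ≠ b.
G3: fails — 0R3, 0R²0 but 3 ≠ 0.
G4: fails — mRo, mR²n but o ≠ n.

G1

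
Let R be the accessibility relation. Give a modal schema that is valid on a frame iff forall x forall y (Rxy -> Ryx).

This is symmetry; the standard corresponding axiom is B: p → □◇p.
Suppose p→□◇p is valid. Take Rxy and set V(p)={x}. Then p at x, so □◇p at x, so ◇p at y, so some z with Ryz has p; z=x, i.e. Ryx.

p → □◇p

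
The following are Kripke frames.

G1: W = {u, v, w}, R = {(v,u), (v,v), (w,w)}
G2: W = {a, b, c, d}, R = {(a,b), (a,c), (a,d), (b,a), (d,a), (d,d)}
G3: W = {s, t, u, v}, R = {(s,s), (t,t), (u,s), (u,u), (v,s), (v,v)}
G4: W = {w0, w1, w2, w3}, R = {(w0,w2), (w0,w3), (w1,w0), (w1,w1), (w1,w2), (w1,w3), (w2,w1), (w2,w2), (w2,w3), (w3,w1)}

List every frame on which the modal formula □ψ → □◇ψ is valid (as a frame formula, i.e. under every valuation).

The schema corresponds to a generalized confluence (Geach) condition: ∀x ∀z (xRz → ∃w (xRw ∧ zRw)).
G1: fails — vRu but no t with vRt and uRt.
G2: fails — aRb but no w with aRw and bRw.
G3: satisfies the condition.
G4: fails — w0Rw3 but no w with w0Rw and w3Rw.
Valid on: G3.

G3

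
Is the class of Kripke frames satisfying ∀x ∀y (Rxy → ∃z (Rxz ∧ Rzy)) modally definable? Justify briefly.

Yes — defined by □□r → □r

Yes: it is density, defined by the C4 schema □□r → □r.
Suppose □□r→□r is valid. Take Rxy and set V(r)={w : xR²w}. Then □□r at x, so □r at x, so r at y, i.e. ∃z(Rxz∧Rzy).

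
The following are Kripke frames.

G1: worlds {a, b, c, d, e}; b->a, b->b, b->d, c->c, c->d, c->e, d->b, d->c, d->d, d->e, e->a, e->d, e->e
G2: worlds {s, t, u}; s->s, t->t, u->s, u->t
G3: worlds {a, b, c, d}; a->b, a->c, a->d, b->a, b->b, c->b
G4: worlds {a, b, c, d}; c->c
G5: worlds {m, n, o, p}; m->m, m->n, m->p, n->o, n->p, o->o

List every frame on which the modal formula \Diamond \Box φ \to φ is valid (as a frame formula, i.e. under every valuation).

The schema corresponds to symmetry: \forall x \forall y (Rxy \to Ryx).
G1: fails — Rea but not Rae.
G2: fails — Rus but not Rsu.
G3: fails — Rcb but not Rbc.
G4: holds.
G5: fails — Rno but not Ron.
Valid on: G4.

G4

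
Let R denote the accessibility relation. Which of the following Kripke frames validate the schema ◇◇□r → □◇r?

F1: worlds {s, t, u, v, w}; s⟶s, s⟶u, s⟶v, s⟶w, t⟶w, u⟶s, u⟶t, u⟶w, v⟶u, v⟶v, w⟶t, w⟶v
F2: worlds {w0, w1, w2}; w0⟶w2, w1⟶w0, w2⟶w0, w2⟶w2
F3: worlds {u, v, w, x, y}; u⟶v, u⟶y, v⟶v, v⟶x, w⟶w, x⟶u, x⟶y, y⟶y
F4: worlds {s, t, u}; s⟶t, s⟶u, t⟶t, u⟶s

Frame correspondent (Sahlqvist): ∀x ∀y ∀z ((xR²y ∧ xRz) → ∃w (yRw ∧ zRw)) — i.e. a generalized confluence (Geach) condition.
F1: fails — sR²t, sRv but no w* with tRw* and vRw*.
F2: condition met.
F3: fails — uR²v, uRy but no t with vRt and yRt.
F4: fails — sR²s, sRu but no w with sRw and uRw.
Valid on: F2.

F2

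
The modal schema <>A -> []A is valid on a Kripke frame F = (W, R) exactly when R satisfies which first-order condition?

partial functionality

Suppose ◇A→□A is valid. Take Rxy, Rxz and set V(A)={y}. Then ◇A at x, so □A at x, so A at z, i.e. z=y.
The converse is a direct semantic check.
So the correspondent is partial functionality.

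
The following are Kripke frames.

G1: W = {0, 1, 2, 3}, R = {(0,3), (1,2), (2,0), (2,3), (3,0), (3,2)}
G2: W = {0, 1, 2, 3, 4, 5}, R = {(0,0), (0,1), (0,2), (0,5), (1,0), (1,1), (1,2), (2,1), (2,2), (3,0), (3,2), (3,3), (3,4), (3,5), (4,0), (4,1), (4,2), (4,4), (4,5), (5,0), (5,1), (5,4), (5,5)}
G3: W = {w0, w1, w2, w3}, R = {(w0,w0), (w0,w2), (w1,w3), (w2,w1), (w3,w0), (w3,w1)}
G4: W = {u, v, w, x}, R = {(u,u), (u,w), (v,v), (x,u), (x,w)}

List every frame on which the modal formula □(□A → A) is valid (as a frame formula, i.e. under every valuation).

The schema corresponds to shift-reflexivity: ∀x ∀y (Rxy → Ryy).
G1: fails — R32 but not R22.
G2: satisfies the condition.
G3: fails — Rw3w1 but not Rw1w1.
G4: fails — Rxw but not Rww.
Valid on: G2.

G2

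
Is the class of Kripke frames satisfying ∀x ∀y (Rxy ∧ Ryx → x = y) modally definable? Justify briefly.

Not modally definable

Any modally definable frame class is closed under surjective bounded morphisms.
The 4-cycle (worlds s,t,u,v with s→t→u→v→s) is antisymmetric. Sending even-indexed worlds to a and odd-indexed worlds to b is a surjective bounded morphism onto the two-world frame with a↔b, which is not antisymmetric.
So the class is not modally definable.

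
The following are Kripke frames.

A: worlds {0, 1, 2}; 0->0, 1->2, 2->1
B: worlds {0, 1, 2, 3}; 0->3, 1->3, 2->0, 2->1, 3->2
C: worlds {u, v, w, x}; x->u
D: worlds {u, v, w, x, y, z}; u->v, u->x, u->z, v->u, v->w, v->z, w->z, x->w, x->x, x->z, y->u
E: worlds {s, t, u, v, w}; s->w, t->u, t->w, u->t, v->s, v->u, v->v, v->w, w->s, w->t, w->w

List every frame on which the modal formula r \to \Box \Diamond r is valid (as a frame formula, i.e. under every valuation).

The schema corresponds to symmetry: \forall x \forall y (Rxy \to Ryx).
A: satisfies the condition.
B: fails — R32 but not R23.
C: fails — Rxu but not Rux.
D: fails — Ruz but not Rzu.
E: fails — Rvw but not Rwv.

A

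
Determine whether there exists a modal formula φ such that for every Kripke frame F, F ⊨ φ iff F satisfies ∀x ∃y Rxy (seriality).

The condition is seriality. A defining modal formula is □r → ◇r.
Suppose □r→◇r is valid. At any x set V(r)=W. Then □r at x, so ◇r at x, so x has a successor.

Yes — defined by □r → ◇r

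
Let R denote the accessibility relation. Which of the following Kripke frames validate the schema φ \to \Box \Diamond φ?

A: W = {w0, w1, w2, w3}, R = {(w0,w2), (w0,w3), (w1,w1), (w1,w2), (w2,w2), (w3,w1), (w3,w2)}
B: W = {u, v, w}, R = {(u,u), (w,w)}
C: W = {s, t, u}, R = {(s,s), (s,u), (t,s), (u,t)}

B

Frame correspondent (Sahlqvist): \forall x \forall y (Rxy \to Ryx) — i.e. symmetry.
A: fails — Rw1w2 but not Rw2w1.
B: satisfies the condition.
C: fails — Rsu but not Rus.
Valid on: B.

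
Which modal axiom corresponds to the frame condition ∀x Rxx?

A defining formula is □q → q (the T axiom).
Suppose □q→q is valid. At any x set V(q)={w : Rxw}. Then □q holds at x, so q holds at x, i.e. Rxx.

□q → q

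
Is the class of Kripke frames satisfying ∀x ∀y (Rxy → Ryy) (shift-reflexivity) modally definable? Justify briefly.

This is a Sahlqvist condition; the T□ axiom □(□q → q) defines it.
Suppose □(□q→q) is valid. Take Rxy and set V(q)={w : Ryw}. Then at y, □q holds; since □(□q→q) at x, □q→q at y, so q at y, i.e. Ryy.

Yes, by □(□q → q)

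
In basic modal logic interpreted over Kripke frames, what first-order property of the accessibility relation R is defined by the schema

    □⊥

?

Emptiness of R

This is the Ver axiom.
Its frame correspondent is emptiness of R — ∀x ∀y ¬Rxy.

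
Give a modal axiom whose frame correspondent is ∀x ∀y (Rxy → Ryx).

The condition is symmetry. The B schema q → □◇q defines it.
Suppose q→□◇q is valid. Take Rxy and set V(q)={x}. Then q at x, so □◇q at x, so ◇q at y, so some z with Ryz has q; z=x, i.e. Ryx.

q → □◇q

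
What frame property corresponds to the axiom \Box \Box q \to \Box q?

density: \forall x \forall y (Rxy \to \exists z (Rxz \wedge Rzy))

Suppose □□q→□q is valid. Take Rxy and set V(q)={w : xR²w}. Then □□q at x, so □q at x, so q at y, i.e. ∃z(Rxz∧Rzy).
The converse is a direct semantic check.
Frame condition: \forall x \forall y (Rxy \to \exists z (Rxz \wedge Rzy)).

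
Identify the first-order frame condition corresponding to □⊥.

emptiness of R: ∀x ∀y ¬Rxy

□⊥ is valid iff no world has any successor (otherwise □⊥ fails at any world with one).
Conversely, any frame satisfying ∀x ∀y ¬Rxy validates the schema.
So the correspondent is emptiness of R.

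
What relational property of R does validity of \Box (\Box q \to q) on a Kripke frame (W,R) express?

Suppose □(□q→q) is valid. Take Rxy and set V(q)={w : Ryw}. Then at y, □q holds; since □(□q→q) at x, □q→q at y, so q at y, i.e. Ryy.
The converse is a direct semantic check.
Frame condition: \forall x \forall y (Rxy \to Ryy).

Shift-reflexivity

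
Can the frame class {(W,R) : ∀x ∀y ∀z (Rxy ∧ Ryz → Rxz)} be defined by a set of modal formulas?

Yes: it is transitivity, defined by the 4 schema □p → □□p.
Suppose □p→□□p is valid. Take Rxy, Ryz and set V(p)={w : Rxw}. Then □p at x, so □□p at x, so □p at y, so p at z, i.e. Rxz.

Definable; □p → □□p defines it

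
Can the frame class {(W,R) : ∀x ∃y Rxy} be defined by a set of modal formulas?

Definable; □p → ◇p defines it

The condition is seriality. A defining modal formula is □p → ◇p.
Suppose □p→◇p is valid. At any x set V(p)=W. Then □p at x, so ◇p at x, so x has a successor.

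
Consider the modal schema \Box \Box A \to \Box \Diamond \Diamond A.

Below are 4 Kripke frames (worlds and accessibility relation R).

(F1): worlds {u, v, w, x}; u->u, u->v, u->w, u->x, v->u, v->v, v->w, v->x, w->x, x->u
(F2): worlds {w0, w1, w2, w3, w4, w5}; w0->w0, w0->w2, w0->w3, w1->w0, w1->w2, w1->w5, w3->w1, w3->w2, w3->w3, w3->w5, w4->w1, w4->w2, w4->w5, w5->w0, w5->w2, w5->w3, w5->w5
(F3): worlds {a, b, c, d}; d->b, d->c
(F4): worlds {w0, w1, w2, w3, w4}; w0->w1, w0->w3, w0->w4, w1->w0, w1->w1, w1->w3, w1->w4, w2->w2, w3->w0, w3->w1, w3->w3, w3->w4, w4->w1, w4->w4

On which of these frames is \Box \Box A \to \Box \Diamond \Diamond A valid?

Frame correspondent (Sahlqvist): \forall x \forall z (xRz \to \exists w (x R^2 w \wedge z R^2 w)) — i.e. a generalized confluence (Geach) condition.
(F1): condition met.
(F2): fails — w0Rw2 but no w with w0R²w and w2R²w.
(F3): fails — dRb but no w with dR²w and bR²w.
(F4): condition met.

(F1), (F4)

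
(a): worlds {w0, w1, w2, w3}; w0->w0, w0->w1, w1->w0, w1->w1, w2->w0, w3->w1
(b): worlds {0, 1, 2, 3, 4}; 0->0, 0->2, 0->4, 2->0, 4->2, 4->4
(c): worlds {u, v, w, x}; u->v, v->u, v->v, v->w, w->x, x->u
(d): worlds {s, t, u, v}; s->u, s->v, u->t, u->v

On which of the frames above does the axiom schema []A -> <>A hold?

(a), (c)

The schema corresponds to seriality: forall x exists y Rxy.
(a): holds.
(b): fails — world 1 has no successor.
(c): holds.
(d): fails — world t has no successor.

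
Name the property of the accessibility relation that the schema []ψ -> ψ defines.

Suppose □ψ→ψ is valid. At any x set V(ψ)={w : Rxw}. Then □ψ holds at x, so ψ holds at x, i.e. Rxx.
Conversely, any frame satisfying forall x Rxx validates the schema.
Frame condition: forall x Rxx.

reflexivity: forall x Rxx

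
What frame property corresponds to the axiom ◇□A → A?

Symmetry

This schema is equivalent to the B axiom A → □◇A.
Its frame correspondent is symmetry — ∀x ∀y (Rxy → Ryx).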